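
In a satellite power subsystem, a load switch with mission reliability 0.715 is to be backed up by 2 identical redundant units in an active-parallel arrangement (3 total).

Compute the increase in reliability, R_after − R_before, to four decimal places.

0.2619

R_before = 0.715
R_after = 1 − (1 − 0.715)^3 = 0.9769
ΔR = 0.9769 − 0.715 = 0.2619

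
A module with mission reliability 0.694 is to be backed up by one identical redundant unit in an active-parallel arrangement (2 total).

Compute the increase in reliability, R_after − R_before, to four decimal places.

R_before = 0.694
R_after = 1 − (1 − 0.694)^2 = 0.9064
ΔR = 0.9064 − 0.694 = 0.2124

0.2124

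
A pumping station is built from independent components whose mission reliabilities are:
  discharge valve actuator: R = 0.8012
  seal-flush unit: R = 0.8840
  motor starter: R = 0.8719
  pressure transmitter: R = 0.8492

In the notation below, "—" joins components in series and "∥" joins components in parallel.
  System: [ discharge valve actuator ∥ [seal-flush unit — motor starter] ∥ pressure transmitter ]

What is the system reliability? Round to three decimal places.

0.993

Series (seal-flush unit and motor starter): 0.88400 × 0.87190 = 0.77076
Parallel (discharge valve actuator, [0.77076], and pressure transmitter): 1 − (1 − 0.80120)(1 − 0.77076)(1 − 0.84920) = 0.993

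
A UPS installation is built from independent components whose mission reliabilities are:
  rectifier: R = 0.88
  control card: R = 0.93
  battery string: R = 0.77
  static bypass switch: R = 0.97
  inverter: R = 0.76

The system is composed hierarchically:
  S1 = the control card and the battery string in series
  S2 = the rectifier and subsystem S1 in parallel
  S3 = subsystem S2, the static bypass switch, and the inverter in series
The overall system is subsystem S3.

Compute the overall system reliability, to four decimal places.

Series (control card and battery string): 0.930000 × 0.770000 = 0.716100
Parallel (rectifier and [0.716100]): 1 − (1 − 0.880000)(1 − 0.716100) = 0.965932
Series ([0.965932], static bypass switch, and inverter): 0.965932 × 0.970000 × 0.760000 = 0.7121

0.7121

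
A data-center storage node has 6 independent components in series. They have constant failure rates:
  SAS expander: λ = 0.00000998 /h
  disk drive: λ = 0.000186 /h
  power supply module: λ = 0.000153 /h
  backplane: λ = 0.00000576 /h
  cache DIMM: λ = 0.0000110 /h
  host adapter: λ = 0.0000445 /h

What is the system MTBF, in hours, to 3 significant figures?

Series of exponential components: λ_sys = Σ λ_i
λ_sys = 0.00000998 + 0.000186 + 0.000153 + 0.00000576 + 0.0000110 + 0.0000445 = 4.1024e-04 /h
MTBF = 1 / λ_sys = 2440 h

2440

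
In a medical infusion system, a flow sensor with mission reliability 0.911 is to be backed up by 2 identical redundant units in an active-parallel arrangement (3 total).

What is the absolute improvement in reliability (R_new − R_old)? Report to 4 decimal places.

R_before = 0.911
R_after = 1 − (1 − 0.911)^3 = 0.9993
ΔR = 0.9993 − 0.911 = 0.0883

0.0883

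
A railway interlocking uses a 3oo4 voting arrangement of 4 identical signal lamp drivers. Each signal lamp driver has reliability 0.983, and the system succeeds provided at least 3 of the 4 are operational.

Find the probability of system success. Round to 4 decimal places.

R = Σ_{i=3}^{4} C(4,i) p^i (1−p)^{4−i} with p = 0.983
C(4,3)·0.983^3·0.017^1 = 0.064591
C(4,4)·0.983^4·0.017^0 = 0.933714
Sum = 0.9983

0.9983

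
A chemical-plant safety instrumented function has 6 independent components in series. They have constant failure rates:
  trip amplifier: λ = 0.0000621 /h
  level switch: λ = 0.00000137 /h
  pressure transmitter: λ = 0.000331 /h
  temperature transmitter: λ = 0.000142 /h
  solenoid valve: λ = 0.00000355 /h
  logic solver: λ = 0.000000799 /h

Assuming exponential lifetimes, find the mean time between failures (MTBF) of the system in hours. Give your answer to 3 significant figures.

Series of exponential components: λ_sys = Σ λ_i
λ_sys = 0.0000621 + 0.00000137 + 0.000331 + 0.000142 + 0.00000355 + 0.000000799 = 5.4082e-04 /h
MTBF = 1 / λ_sys = 1850 h

1850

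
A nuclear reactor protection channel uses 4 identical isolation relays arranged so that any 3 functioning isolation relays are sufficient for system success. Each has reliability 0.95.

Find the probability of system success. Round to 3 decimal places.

0.986

R = Σ_{i=3}^{4} C(4,i) p^i (1−p)^{4−i} with p = 0.95
C(4,3)·0.95^3·0.05^1 = 0.17148
C(4,4)·0.95^4·0.05^0 = 0.81451
Sum = 0.986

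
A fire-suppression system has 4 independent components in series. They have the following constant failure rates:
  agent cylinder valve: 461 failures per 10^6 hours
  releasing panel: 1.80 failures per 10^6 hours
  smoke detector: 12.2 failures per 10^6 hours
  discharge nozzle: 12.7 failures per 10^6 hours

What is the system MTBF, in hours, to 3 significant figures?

Series of exponential components: λ_sys = Σ λ_i
λ_sys = 0.000461 + 0.00000180 + 0.0000122 + 0.0000127 = 4.8770e-04 /h
MTBF = 1 / λ_sys = 2050 h

2050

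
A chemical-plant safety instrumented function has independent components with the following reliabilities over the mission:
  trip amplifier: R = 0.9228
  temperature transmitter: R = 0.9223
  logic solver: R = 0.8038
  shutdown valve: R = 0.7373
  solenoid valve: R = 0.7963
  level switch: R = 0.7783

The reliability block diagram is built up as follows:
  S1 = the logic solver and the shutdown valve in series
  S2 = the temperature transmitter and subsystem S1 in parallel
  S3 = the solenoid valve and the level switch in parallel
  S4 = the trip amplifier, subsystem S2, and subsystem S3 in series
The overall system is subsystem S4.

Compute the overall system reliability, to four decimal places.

0.8532

Series (logic solver and shutdown valve): 0.803800 × 0.737300 = 0.592642
Parallel (temperature transmitter and [0.592642]): 1 − (1 − 0.922300)(1 − 0.592642) = 0.968348
Parallel (solenoid valve and level switch): 1 − (1 − 0.796300)(1 − 0.778300) = 0.954840
Series (trip amplifier, [0.968348], and [0.954840]): 0.922800 × 0.968348 × 0.954840 = 0.8532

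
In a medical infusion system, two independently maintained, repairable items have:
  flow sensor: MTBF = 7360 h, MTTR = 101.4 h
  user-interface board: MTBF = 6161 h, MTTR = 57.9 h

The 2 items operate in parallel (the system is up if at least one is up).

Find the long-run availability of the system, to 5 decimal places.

0.99987

A(flow sensor) = MTBF/(MTBF+MTTR) = 7360/(7360+101.4) = 0.986410
A(user-interface board) = MTBF/(MTBF+MTTR) = 6161/(6161+57.9) = 0.990690
Parallel availability: 1 − (1 − 0.986410)(1 − 0.990690) = 0.99987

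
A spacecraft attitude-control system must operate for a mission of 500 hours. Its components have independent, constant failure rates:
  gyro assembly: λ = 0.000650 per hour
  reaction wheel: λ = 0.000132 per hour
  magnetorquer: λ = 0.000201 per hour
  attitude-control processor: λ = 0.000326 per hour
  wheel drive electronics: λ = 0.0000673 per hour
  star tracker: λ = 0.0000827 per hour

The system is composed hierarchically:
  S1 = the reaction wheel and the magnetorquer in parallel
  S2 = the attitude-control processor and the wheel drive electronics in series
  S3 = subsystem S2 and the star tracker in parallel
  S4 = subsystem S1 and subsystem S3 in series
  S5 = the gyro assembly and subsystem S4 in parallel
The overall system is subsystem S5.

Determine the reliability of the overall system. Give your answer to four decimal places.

R(gyro assembly) = exp(−0.000650 × 500) = 0.722527
R(reaction wheel) = exp(−0.000132 × 500) = 0.936131
R(magnetorquer) = exp(−0.000201 × 500) = 0.904385
R(attitude-control processor) = exp(−0.000326 × 500) = 0.849591
R(wheel drive electronics) = exp(−0.0000673 × 500) = 0.966910
R(star tracker) = exp(−0.0000827 × 500) = 0.959493
Parallel (reaction wheel and magnetorquer): 1 − (1 − 0.936131)(1 − 0.904385) = 0.993893
Series (attitude-control processor and wheel drive electronics): 0.849591 × 0.966910 = 0.821478
Parallel ([0.821478] and star tracker): 1 − (1 − 0.821478)(1 − 0.959493) = 0.992769
Series ([0.993893] and [0.992769]): 0.993893 × 0.992769 = 0.986706
Parallel (gyro assembly and [0.986706]): 1 − (1 − 0.722527)(1 − 0.986706) = 0.9963

0.9963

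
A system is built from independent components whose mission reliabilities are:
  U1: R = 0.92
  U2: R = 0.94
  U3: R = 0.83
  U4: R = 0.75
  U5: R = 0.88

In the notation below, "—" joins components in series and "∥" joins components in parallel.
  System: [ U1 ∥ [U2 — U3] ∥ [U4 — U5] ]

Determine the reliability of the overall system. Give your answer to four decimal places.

Series (U2 and U3): 0.940000 × 0.830000 = 0.780200
Series (U4 and U5): 0.750000 × 0.880000 = 0.660000
Parallel (U1, [0.780200], and [0.660000]): 1 − (1 − 0.920000)(1 − 0.780200)(1 − 0.660000) = 0.9940

0.9940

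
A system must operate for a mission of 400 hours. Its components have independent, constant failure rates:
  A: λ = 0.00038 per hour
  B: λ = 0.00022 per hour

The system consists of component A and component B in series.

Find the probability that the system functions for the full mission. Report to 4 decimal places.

R(A) = exp(−0.00038 × 400) = 0.858988
R(B) = exp(−0.00022 × 400) = 0.915761
Series (A and B): 0.858988 × 0.915761 = 0.7866

0.7866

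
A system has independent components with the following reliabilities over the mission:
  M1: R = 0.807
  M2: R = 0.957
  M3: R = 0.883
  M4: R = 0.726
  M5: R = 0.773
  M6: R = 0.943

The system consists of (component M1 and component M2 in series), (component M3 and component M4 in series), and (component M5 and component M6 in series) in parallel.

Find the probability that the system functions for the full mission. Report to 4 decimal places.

0.9778

Series (M1 and M2): 0.807000 × 0.957000 = 0.772299
Series (M3 and M4): 0.883000 × 0.726000 = 0.641058
Series (M5 and M6): 0.773000 × 0.943000 = 0.728939
Parallel ([0.772299], [0.641058], and [0.728939]): 1 − (1 − 0.772299)(1 − 0.641058)(1 − 0.728939) = 0.9778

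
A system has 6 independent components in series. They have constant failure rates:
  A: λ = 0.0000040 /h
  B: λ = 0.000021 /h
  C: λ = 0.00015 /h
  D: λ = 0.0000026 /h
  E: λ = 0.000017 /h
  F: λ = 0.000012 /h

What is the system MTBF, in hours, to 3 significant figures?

4840

Series of exponential components: λ_sys = Σ λ_i
λ_sys = 0.0000040 + 0.000021 + 0.00015 + 0.0000026 + 0.000017 + 0.000012 = 2.0660e-04 /h
MTBF = 1 / λ_sys = 4840 h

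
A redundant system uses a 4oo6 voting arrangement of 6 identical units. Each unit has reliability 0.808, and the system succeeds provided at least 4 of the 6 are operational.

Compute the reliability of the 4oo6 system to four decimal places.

0.9107

R = Σ_{i=4}^{6} C(6,i) p^i (1−p)^{6−i} with p = 0.808
C(6,4)·0.808^4·0.192^2 = 0.235689
C(6,5)·0.808^5·0.192^1 = 0.396743
C(6,6)·0.808^6·0.192^0 = 0.278271
Sum = 0.9107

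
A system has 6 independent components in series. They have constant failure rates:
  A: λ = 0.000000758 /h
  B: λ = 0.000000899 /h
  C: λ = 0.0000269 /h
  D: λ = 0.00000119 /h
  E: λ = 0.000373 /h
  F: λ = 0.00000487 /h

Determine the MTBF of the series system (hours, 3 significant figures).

2450

Series of exponential components: λ_sys = Σ λ_i
λ_sys = 0.000000758 + 0.000000899 + 0.0000269 + 0.00000119 + 0.000373 + 0.00000487 = 4.0762e-04 /h
MTBF = 1 / λ_sys = 2450 h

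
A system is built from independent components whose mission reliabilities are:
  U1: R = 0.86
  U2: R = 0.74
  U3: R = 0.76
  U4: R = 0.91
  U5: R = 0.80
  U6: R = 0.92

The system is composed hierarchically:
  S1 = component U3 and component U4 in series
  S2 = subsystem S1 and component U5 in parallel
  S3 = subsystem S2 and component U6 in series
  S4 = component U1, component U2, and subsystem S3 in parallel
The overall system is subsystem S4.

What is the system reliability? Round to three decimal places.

0.995

Series (U3 and U4): 0.76000 × 0.91000 = 0.69160
Parallel ([0.69160] and U5): 1 − (1 − 0.69160)(1 − 0.80000) = 0.93832
Series ([0.93832] and U6): 0.93832 × 0.92000 = 0.86325
Parallel (U1, U2, and [0.86325]): 1 − (1 − 0.86000)(1 − 0.74000)(1 − 0.86325) = 0.995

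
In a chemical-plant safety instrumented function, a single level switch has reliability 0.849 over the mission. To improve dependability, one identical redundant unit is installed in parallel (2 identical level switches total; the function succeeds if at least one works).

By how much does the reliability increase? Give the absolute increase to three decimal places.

R_before = 0.849
R_after = 1 − (1 − 0.849)^2 = 0.977
ΔR = 0.977 − 0.849 = 0.128

0.128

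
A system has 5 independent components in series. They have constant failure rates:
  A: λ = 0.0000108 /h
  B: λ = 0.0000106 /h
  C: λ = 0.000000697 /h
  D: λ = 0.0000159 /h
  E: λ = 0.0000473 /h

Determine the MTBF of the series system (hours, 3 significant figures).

11700

Series of exponential components: λ_sys = Σ λ_i
λ_sys = 0.0000108 + 0.0000106 + 0.000000697 + 0.0000159 + 0.0000473 = 8.5297e-05 /h
MTBF = 1 / λ_sys = 11700 h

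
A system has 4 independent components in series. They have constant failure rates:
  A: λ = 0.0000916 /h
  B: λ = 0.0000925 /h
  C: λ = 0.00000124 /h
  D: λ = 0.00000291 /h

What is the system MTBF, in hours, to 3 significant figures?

Series of exponential components: λ_sys = Σ λ_i
λ_sys = 0.0000916 + 0.0000925 + 0.00000124 + 0.00000291 = 1.8825e-04 /h
MTBF = 1 / λ_sys = 5310 h

5310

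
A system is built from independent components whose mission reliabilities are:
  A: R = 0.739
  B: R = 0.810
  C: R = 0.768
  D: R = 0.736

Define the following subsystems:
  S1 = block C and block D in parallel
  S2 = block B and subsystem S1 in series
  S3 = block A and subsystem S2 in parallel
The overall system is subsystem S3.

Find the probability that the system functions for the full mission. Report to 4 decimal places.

0.9375

Parallel (C and D): 1 − (1 − 0.768000)(1 − 0.736000) = 0.938752
Series (B and [0.938752]): 0.810000 × 0.938752 = 0.760389
Parallel (A and [0.760389]): 1 − (1 − 0.739000)(1 − 0.760389) = 0.9375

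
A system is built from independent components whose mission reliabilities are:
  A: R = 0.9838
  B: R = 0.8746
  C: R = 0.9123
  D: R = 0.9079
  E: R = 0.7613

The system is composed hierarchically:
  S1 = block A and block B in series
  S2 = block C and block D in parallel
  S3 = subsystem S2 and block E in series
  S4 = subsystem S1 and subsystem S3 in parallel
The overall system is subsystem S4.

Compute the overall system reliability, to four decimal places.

0.9658

Series (A and B): 0.983800 × 0.874600 = 0.860431
Parallel (C and D): 1 − (1 − 0.912300)(1 − 0.907900) = 0.991923
Series ([0.991923] and E): 0.991923 × 0.761300 = 0.755151
Parallel ([0.860431] and [0.755151]): 1 − (1 − 0.860431)(1 − 0.755151) = 0.9658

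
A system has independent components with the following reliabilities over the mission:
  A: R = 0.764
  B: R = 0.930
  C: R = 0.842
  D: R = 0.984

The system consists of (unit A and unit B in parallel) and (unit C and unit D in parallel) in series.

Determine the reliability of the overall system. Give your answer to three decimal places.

Parallel (A and B): 1 − (1 − 0.76400)(1 − 0.93000) = 0.98348
Parallel (C and D): 1 − (1 − 0.84200)(1 − 0.98400) = 0.99747
Series ([0.98348] and [0.99747]): 0.98348 × 0.99747 = 0.981

0.981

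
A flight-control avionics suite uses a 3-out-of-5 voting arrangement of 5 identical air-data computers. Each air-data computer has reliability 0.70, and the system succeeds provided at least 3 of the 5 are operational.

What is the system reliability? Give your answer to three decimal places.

0.837

R = Σ_{i=3}^{5} C(5,i) p^i (1−p)^{5−i} with p = 0.70
C(5,3)·0.70^3·0.30^2 = 0.30870
C(5,4)·0.70^4·0.30^1 = 0.36015
C(5,5)·0.70^5·0.30^0 = 0.16807
Sum = 0.837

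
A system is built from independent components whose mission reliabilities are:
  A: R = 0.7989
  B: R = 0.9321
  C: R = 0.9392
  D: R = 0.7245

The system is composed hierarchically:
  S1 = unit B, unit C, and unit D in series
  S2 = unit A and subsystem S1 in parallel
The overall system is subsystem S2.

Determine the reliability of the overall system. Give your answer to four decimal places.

Series (B, C, and D): 0.932100 × 0.939200 × 0.724500 = 0.634248
Parallel (A and [0.634248]): 1 − (1 − 0.798900)(1 − 0.634248) = 0.9264

0.9264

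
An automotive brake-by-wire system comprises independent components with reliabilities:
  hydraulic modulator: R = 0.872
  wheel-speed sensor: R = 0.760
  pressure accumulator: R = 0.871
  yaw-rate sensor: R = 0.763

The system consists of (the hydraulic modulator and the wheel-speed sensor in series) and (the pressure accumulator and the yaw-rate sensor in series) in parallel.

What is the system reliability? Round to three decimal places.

Series (hydraulic modulator and wheel-speed sensor): 0.87200 × 0.76000 = 0.66272
Series (pressure accumulator and yaw-rate sensor): 0.87100 × 0.76300 = 0.66457
Parallel ([0.66272] and [0.66457]): 1 − (1 − 0.66272)(1 − 0.66457) = 0.887

0.887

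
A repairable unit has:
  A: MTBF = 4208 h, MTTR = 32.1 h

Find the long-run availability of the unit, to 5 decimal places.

A(A) = MTBF/(MTBF+MTTR) = 4208/(4208+32.1) = 0.99243

0.99243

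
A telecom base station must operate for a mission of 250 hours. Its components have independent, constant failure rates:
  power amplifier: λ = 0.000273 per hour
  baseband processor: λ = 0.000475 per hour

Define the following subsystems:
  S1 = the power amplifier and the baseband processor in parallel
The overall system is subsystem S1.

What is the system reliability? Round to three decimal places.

0.993

R(power amplifier) = exp(−0.000273 × 250) = 0.93403
R(baseband processor) = exp(−0.000475 × 250) = 0.88803
Parallel (power amplifier and baseband processor): 1 − (1 − 0.93403)(1 − 0.88803) = 0.993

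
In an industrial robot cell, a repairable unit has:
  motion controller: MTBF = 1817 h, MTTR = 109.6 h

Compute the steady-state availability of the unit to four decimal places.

A(motion controller) = MTBF/(MTBF+MTTR) = 1817/(1817+109.6) = 0.9431

0.9431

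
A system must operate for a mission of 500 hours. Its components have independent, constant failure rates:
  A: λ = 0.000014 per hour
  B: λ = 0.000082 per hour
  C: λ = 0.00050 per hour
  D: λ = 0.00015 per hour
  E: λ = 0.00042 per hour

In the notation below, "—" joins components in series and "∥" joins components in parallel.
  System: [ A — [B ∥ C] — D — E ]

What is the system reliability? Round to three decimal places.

0.740

R(A) = exp(−0.000014 × 500) = 0.99302
R(B) = exp(−0.000082 × 500) = 0.95983
R(C) = exp(−0.00050 × 500) = 0.77880
R(D) = exp(−0.00015 × 500) = 0.92774
R(E) = exp(−0.00042 × 500) = 0.81058
Parallel (B and C): 1 − (1 − 0.95983)(1 − 0.77880) = 0.99111
Series (A, [0.99111], D, and E): 0.99302 × 0.99111 × 0.92774 × 0.81058 = 0.740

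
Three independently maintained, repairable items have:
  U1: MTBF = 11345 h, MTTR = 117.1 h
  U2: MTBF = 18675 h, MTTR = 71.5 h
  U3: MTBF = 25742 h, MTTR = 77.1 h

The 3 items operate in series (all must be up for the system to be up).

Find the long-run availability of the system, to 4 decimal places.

0.9831

A(U1) = MTBF/(MTBF+MTTR) = 11345/(11345+117.1) = 0.989784
A(U2) = MTBF/(MTBF+MTTR) = 18675/(18675+71.5) = 0.996186
A(U3) = MTBF/(MTBF+MTTR) = 25742/(25742+77.1) = 0.997014
Series availability: 0.989784 × 0.996186 × 0.997014 = 0.9831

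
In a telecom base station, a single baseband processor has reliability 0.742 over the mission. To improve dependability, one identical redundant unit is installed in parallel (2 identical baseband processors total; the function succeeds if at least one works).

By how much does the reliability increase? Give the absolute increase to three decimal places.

0.191

R_before = 0.742
R_after = 1 − (1 − 0.742)^2 = 0.933
ΔR = 0.933 − 0.742 = 0.191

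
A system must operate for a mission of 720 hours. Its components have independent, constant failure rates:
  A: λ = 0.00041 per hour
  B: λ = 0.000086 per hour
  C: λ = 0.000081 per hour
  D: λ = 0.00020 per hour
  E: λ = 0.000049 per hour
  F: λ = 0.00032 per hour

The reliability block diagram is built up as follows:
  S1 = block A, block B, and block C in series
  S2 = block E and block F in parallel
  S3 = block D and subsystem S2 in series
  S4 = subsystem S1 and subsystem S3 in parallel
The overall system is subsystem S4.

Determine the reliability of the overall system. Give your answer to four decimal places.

0.9523

R(A) = exp(−0.00041 × 720) = 0.744383
R(B) = exp(−0.000086 × 720) = 0.939958
R(C) = exp(−0.000081 × 720) = 0.943348
R(D) = exp(−0.00020 × 720) = 0.865888
R(E) = exp(−0.000049 × 720) = 0.965335
R(F) = exp(−0.00032 × 720) = 0.794216
Series (A, B, and C): 0.744383 × 0.939958 × 0.943348 = 0.660050
Parallel (E and F): 1 − (1 − 0.965335)(1 − 0.794216) = 0.992866
Series (D and [0.992866]): 0.865888 × 0.992866 = 0.859711
Parallel ([0.660050] and [0.859711]): 1 − (1 − 0.660050)(1 − 0.859711) = 0.9523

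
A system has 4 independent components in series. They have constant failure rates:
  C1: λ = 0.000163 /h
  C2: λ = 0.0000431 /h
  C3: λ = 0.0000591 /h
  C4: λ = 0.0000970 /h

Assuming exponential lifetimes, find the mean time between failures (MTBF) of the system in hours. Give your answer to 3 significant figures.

2760

Series of exponential components: λ_sys = Σ λ_i
λ_sys = 0.000163 + 0.0000431 + 0.0000591 + 0.0000970 = 3.6220e-04 /h
MTBF = 1 / λ_sys = 2760 h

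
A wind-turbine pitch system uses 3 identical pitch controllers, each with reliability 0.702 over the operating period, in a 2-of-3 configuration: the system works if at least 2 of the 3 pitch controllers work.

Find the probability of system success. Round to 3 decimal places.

0.787

R = Σ_{i=2}^{3} C(3,i) p^i (1−p)^{3−i} with p = 0.702
C(3,2)·0.702^2·0.298^1 = 0.44057
C(3,3)·0.702^3·0.298^0 = 0.34595
Sum = 0.787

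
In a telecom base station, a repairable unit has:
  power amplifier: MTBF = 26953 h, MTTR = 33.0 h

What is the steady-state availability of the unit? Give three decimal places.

0.999

A(power amplifier) = MTBF/(MTBF+MTTR) = 26953/(26953+33.0) = 0.999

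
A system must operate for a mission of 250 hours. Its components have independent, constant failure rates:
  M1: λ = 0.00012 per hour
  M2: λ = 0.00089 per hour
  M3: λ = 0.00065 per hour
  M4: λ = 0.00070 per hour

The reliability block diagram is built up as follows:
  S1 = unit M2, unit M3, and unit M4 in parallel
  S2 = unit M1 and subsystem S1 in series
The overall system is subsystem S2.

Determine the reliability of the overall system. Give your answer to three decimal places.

0.966

R(M1) = exp(−0.00012 × 250) = 0.97045
R(M2) = exp(−0.00089 × 250) = 0.80052
R(M3) = exp(−0.00065 × 250) = 0.85002
R(M4) = exp(−0.00070 × 250) = 0.83946
Parallel (M2, M3, and M4): 1 − (1 − 0.80052)(1 − 0.85002)(1 − 0.83946) = 0.99520
Series (M1 and [0.99520]): 0.97045 × 0.99520 = 0.966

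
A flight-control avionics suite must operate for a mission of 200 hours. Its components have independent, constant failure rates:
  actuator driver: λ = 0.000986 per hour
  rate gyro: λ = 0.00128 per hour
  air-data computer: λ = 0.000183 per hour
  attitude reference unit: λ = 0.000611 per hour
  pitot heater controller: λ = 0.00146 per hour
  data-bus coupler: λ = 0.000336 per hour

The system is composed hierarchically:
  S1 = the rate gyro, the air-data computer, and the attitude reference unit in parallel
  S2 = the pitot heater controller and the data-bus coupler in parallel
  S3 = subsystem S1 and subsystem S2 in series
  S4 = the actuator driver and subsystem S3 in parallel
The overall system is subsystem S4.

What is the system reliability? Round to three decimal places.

R(actuator driver) = exp(−0.000986 × 200) = 0.82103
R(rate gyro) = exp(−0.00128 × 200) = 0.77414
R(air-data computer) = exp(−0.000183 × 200) = 0.96406
R(attitude reference unit) = exp(−0.000611 × 200) = 0.88497
R(pitot heater controller) = exp(−0.00146 × 200) = 0.74677
R(data-bus coupler) = exp(−0.000336 × 200) = 0.93501
Parallel (rate gyro, air-data computer, and attitude reference unit): 1 − (1 − 0.77414)(1 − 0.96406)(1 − 0.88497) = 0.99907
Parallel (pitot heater controller and data-bus coupler): 1 − (1 − 0.74677)(1 − 0.93501) = 0.98354
Series ([0.99907] and [0.98354]): 0.99907 × 0.98354 = 0.98263
Parallel (actuator driver and [0.98263]): 1 − (1 − 0.82103)(1 − 0.98263) = 0.997

0.997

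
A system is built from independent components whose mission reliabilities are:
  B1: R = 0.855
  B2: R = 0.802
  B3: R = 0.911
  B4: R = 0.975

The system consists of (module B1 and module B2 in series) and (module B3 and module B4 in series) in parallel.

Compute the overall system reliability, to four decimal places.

0.9649

Series (B1 and B2): 0.855000 × 0.802000 = 0.685710
Series (B3 and B4): 0.911000 × 0.975000 = 0.888225
Parallel ([0.685710] and [0.888225]): 1 − (1 − 0.685710)(1 − 0.888225) = 0.9649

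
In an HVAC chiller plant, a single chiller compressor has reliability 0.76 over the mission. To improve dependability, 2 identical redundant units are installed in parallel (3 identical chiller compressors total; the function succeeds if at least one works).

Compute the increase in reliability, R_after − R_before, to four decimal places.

0.2262

R_before = 0.76
R_after = 1 − (1 − 0.76)^3 = 0.9862
ΔR = 0.9862 − 0.76 = 0.2262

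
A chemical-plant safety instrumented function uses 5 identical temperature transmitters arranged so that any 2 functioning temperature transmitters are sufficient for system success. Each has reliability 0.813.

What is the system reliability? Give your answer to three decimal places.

0.995

R = Σ_{i=2}^{5} C(5,i) p^i (1−p)^{5−i} with p = 0.813
C(5,2)·0.813^2·0.187^3 = 0.04322
C(5,3)·0.813^3·0.187^2 = 0.18791
C(5,4)·0.813^4·0.187^1 = 0.40848
C(5,5)·0.813^5·0.187^0 = 0.35518
Sum = 0.995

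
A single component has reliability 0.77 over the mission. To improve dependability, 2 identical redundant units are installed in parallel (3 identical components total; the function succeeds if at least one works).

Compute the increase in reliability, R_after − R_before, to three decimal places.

R_before = 0.77
R_after = 1 − (1 − 0.77)^3 = 0.988
ΔR = 0.988 − 0.77 = 0.218

0.218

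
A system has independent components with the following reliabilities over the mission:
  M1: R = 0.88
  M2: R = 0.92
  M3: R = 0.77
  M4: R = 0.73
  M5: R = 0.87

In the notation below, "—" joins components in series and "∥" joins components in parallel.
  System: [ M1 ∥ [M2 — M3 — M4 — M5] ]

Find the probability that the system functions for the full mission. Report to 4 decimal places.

0.9340

Series (M2, M3, M4, and M5): 0.920000 × 0.770000 × 0.730000 × 0.870000 = 0.449905
Parallel (M1 and [0.449905]): 1 − (1 − 0.880000)(1 − 0.449905) = 0.9340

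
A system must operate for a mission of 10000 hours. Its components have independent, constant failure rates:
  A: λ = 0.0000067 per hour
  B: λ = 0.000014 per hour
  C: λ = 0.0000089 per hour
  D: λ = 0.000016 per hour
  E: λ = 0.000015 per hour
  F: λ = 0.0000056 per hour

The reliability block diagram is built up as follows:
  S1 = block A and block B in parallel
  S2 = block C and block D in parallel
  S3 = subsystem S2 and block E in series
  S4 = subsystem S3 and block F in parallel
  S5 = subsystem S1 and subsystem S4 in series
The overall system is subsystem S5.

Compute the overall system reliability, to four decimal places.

R(A) = exp(−0.0000067 × 10000) = 0.935195
R(B) = exp(−0.000014 × 10000) = 0.869358
R(C) = exp(−0.0000089 × 10000) = 0.914846
R(D) = exp(−0.000016 × 10000) = 0.852144
R(E) = exp(−0.000015 × 10000) = 0.860708
R(F) = exp(−0.0000056 × 10000) = 0.945539
Parallel (A and B): 1 − (1 − 0.935195)(1 − 0.869358) = 0.991534
Parallel (C and D): 1 − (1 − 0.914846)(1 − 0.852144) = 0.987409
Series ([0.987409] and E): 0.987409 × 0.860708 = 0.849871
Parallel ([0.849871] and F): 1 − (1 − 0.849871)(1 − 0.945539) = 0.991824
Series ([0.991534] and [0.991824]): 0.991534 × 0.991824 = 0.9834

0.9834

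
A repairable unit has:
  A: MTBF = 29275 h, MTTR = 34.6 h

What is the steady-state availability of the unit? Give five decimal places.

A(A) = MTBF/(MTBF+MTTR) = 29275/(29275+34.6) = 0.99882

0.99882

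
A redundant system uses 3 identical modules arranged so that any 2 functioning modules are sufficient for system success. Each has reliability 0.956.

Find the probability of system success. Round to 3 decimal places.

R = Σ_{i=2}^{3} C(3,i) p^i (1−p)^{3−i} with p = 0.956
C(3,2)·0.956^2·0.044^1 = 0.12064
C(3,3)·0.956^3·0.044^0 = 0.87372
Sum = 0.994

0.994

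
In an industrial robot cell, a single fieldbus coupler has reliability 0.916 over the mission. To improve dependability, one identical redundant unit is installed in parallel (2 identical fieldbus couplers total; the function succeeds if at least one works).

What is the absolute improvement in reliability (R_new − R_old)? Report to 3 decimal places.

R_before = 0.916
R_after = 1 − (1 − 0.916)^2 = 0.993
ΔR = 0.993 − 0.916 = 0.077

0.077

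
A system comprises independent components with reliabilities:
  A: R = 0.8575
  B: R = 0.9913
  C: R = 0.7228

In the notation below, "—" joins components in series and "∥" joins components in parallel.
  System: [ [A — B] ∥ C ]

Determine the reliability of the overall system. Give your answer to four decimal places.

Series (A and B): 0.857500 × 0.991300 = 0.850040
Parallel ([0.850040] and C): 1 − (1 − 0.850040)(1 − 0.722800) = 0.9584

0.9584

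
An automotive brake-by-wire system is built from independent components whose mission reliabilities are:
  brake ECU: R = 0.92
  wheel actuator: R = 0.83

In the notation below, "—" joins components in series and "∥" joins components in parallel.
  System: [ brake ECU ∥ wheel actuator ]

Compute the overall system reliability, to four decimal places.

0.9864

Parallel (brake ECU and wheel actuator): 1 − (1 − 0.920000)(1 − 0.830000) = 0.9864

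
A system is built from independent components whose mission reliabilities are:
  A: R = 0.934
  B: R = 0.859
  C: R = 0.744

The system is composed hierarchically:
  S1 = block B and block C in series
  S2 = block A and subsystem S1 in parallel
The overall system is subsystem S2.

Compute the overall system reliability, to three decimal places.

0.976

Series (B and C): 0.85900 × 0.74400 = 0.63910
Parallel (A and [0.63910]): 1 − (1 − 0.93400)(1 − 0.63910) = 0.976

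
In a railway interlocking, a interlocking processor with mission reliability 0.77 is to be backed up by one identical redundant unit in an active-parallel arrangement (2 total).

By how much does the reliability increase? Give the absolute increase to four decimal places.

R_before = 0.77
R_after = 1 − (1 − 0.77)^2 = 0.9471
ΔR = 0.9471 − 0.77 = 0.1771

0.1771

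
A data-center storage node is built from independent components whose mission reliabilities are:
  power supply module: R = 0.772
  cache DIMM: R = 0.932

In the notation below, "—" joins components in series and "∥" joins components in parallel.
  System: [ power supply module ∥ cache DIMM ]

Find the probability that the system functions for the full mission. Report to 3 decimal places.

0.984

Parallel (power supply module and cache DIMM): 1 − (1 − 0.77200)(1 − 0.93200) = 0.984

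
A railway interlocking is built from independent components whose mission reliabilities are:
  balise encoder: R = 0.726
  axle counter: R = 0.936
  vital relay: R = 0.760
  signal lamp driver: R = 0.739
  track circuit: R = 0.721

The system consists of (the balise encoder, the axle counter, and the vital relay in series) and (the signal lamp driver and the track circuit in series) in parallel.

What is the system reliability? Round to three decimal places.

Series (balise encoder, axle counter, and vital relay): 0.72600 × 0.93600 × 0.76000 = 0.51645
Series (signal lamp driver and track circuit): 0.73900 × 0.72100 = 0.53282
Parallel ([0.51645] and [0.53282]): 1 − (1 − 0.51645)(1 − 0.53282) = 0.774

0.774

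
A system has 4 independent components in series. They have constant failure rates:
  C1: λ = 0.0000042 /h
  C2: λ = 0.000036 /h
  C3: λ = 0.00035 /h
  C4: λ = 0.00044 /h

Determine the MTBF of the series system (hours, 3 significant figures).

Series of exponential components: λ_sys = Σ λ_i
λ_sys = 0.0000042 + 0.000036 + 0.00035 + 0.00044 = 8.3020e-04 /h
MTBF = 1 / λ_sys = 1200 h

1200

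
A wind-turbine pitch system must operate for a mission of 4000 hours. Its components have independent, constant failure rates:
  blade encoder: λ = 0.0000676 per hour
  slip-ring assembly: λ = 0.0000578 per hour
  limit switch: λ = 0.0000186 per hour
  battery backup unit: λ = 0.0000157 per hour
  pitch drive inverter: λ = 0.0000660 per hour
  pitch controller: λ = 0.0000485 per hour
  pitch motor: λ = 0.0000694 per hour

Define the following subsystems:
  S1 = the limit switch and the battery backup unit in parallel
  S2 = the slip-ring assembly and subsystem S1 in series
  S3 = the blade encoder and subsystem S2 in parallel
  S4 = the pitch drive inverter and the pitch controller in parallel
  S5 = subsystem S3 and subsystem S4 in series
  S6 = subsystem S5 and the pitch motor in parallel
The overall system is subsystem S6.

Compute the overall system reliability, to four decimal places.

0.9785

R(blade encoder) = exp(−0.0000676 × 4000) = 0.763074
R(slip-ring assembly) = exp(−0.0000578 × 4000) = 0.793581
R(limit switch) = exp(−0.0000186 × 4000) = 0.928300
R(battery backup unit) = exp(−0.0000157 × 4000) = 0.939131
R(pitch drive inverter) = exp(−0.0000660 × 4000) = 0.767974
R(pitch controller) = exp(−0.0000485 × 4000) = 0.823658
R(pitch motor) = exp(−0.0000694 × 4000) = 0.757600
Parallel (limit switch and battery backup unit): 1 − (1 − 0.928300)(1 − 0.939131) = 0.995636
Series (slip-ring assembly and [0.995636]): 0.793581 × 0.995636 = 0.790118
Parallel (blade encoder and [0.790118]): 1 − (1 − 0.763074)(1 − 0.790118) = 0.950273
Parallel (pitch drive inverter and pitch controller): 1 − (1 − 0.767974)(1 − 0.823658) = 0.959084
Series ([0.950273] and [0.959084]): 0.950273 × 0.959084 = 0.911392
Parallel ([0.911392] and pitch motor): 1 − (1 − 0.911392)(1 − 0.757600) = 0.9785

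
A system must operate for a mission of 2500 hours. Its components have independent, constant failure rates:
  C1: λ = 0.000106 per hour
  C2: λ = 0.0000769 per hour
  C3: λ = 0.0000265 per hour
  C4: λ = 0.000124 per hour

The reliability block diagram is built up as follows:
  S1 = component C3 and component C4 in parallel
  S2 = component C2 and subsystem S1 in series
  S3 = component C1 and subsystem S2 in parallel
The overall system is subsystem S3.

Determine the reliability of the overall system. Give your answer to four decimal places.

0.9560

R(C1) = exp(−0.000106 × 2500) = 0.767206
R(C2) = exp(−0.0000769 × 2500) = 0.825101
R(C3) = exp(−0.0000265 × 2500) = 0.935897
R(C4) = exp(−0.000124 × 2500) = 0.733447
Parallel (C3 and C4): 1 − (1 − 0.935897)(1 − 0.733447) = 0.982913
Series (C2 and [0.982913]): 0.825101 × 0.982913 = 0.811002
Parallel (C1 and [0.811002]): 1 − (1 − 0.767206)(1 − 0.811002) = 0.9560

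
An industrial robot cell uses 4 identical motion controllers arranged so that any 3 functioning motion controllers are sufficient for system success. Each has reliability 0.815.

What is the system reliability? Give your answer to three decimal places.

0.842

R = Σ_{i=3}^{4} C(4,i) p^i (1−p)^{4−i} with p = 0.815
C(4,3)·0.815^3·0.185^1 = 0.40059
C(4,4)·0.815^4·0.185^0 = 0.44119
Sum = 0.842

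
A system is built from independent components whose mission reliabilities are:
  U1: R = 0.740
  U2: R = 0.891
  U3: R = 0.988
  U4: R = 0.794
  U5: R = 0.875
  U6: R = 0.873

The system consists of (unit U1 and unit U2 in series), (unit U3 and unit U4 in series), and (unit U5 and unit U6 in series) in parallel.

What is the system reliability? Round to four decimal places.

0.9827

Series (U1 and U2): 0.740000 × 0.891000 = 0.659340
Series (U3 and U4): 0.988000 × 0.794000 = 0.784472
Series (U5 and U6): 0.875000 × 0.873000 = 0.763875
Parallel ([0.659340], [0.784472], and [0.763875]): 1 − (1 − 0.659340)(1 − 0.784472)(1 − 0.763875) = 0.9827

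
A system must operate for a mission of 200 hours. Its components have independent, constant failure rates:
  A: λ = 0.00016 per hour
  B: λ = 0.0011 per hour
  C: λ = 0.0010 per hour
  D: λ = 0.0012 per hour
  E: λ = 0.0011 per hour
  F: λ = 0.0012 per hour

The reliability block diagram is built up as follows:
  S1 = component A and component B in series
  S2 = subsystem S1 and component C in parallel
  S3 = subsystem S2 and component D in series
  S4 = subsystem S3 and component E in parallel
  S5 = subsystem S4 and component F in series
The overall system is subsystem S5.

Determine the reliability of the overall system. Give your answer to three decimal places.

0.749

R(A) = exp(−0.00016 × 200) = 0.96851
R(B) = exp(−0.0011 × 200) = 0.80252
R(C) = exp(−0.0010 × 200) = 0.81873
R(D) = exp(−0.0012 × 200) = 0.78663
R(E) = exp(−0.0011 × 200) = 0.80252
R(F) = exp(−0.0012 × 200) = 0.78663
Series (A and B): 0.96851 × 0.80252 = 0.77725
Parallel ([0.77725] and C): 1 − (1 − 0.77725)(1 − 0.81873) = 0.95962
Series ([0.95962] and D): 0.95962 × 0.78663 = 0.75487
Parallel ([0.75487] and E): 1 − (1 − 0.75487)(1 − 0.80252) = 0.95159
Series ([0.95159] and F): 0.95159 × 0.78663 = 0.749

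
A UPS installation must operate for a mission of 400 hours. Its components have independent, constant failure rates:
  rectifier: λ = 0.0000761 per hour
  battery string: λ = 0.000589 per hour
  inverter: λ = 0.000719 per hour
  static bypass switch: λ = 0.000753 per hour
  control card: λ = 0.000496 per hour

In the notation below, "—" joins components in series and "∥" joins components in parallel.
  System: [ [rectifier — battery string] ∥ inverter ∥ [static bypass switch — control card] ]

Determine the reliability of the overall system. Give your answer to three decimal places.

0.977

R(rectifier) = exp(−0.0000761 × 400) = 0.97002
R(battery string) = exp(−0.000589 × 400) = 0.79010
R(inverter) = exp(−0.000719 × 400) = 0.75006
R(static bypass switch) = exp(−0.000753 × 400) = 0.73993
R(control card) = exp(−0.000496 × 400) = 0.82004
Series (rectifier and battery string): 0.97002 × 0.79010 = 0.76641
Series (static bypass switch and control card): 0.73993 × 0.82004 = 0.60677
Parallel ([0.76641], inverter, and [0.60677]): 1 − (1 − 0.76641)(1 − 0.75006)(1 − 0.60677) = 0.977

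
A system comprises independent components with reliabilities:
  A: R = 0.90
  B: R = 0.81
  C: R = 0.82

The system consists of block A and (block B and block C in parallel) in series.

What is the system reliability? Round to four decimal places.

Parallel (B and C): 1 − (1 − 0.810000)(1 − 0.820000) = 0.965800
Series (A and [0.965800]): 0.900000 × 0.965800 = 0.8692

0.8692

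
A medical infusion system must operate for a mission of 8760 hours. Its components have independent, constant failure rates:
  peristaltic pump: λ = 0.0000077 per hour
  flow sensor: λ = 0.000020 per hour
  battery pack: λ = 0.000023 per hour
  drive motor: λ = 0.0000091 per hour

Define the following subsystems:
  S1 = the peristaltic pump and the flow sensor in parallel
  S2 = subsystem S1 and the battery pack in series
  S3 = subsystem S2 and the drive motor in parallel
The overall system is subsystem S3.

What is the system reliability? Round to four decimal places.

R(peristaltic pump) = exp(−0.0000077 × 8760) = 0.934773
R(flow sensor) = exp(−0.000020 × 8760) = 0.839289
R(battery pack) = exp(−0.000023 × 8760) = 0.817520
R(drive motor) = exp(−0.0000091 × 8760) = 0.923379
Parallel (peristaltic pump and flow sensor): 1 − (1 − 0.934773)(1 − 0.839289) = 0.989517
Series ([0.989517] and battery pack): 0.989517 × 0.817520 = 0.808950
Parallel ([0.808950] and drive motor): 1 − (1 − 0.808950)(1 − 0.923379) = 0.9854

0.9854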